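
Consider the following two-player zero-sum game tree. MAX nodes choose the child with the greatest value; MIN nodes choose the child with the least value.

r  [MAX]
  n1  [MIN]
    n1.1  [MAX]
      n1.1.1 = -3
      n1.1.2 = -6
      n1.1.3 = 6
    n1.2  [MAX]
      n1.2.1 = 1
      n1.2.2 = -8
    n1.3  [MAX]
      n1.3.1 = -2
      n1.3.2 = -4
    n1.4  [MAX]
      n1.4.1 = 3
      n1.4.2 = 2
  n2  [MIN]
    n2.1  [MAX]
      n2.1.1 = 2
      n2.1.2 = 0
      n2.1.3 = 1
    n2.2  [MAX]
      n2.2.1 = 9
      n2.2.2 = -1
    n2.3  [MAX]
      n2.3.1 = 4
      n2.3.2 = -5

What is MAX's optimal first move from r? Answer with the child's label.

n2

n1.1 (MAX): max(-3, -6, 6) = 6
n1.2 (MAX): max(1, -8) = 1
n1.3 (MAX): max(-2, -4) = -2
n1.4 (MAX): max(3, 2) = 3
n1 (MIN): min(6, 1, -2, 3) = -2
n2.1 (MAX): max(2, 0, 1) = 2
n2.2 (MAX): max(9, -1) = 9
n2.3 (MAX): max(4, -5) = 4
n2 (MIN): min(2, 9, 4) = 2
r (MAX): max(-2, 2) = 2
MAX at r wants the highest of {n1=-2, n2=2}, so chooses n2.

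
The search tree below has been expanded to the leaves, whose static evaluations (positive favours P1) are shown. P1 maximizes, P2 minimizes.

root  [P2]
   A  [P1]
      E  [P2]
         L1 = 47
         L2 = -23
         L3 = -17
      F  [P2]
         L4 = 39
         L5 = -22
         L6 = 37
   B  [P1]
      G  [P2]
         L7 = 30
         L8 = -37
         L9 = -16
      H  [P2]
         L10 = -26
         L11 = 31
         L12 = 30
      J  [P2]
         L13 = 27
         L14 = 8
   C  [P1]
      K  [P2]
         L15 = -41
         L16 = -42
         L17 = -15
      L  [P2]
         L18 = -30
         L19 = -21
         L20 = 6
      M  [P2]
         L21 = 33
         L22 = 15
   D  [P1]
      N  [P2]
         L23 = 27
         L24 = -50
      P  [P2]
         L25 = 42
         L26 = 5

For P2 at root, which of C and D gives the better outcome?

K (P2): min(-41, -42, -15) = -42
L (P2): min(-30, -21, 6) = -30
M (P2): min(33, 15) = 15
C (P1): max(-42, -30, 15) = 15
N (P2): min(27, -50) = -50
P (P2): min(42, 5) = 5
D (P1): max(-50, 5) = 5
P2 prefers the lower value; C=15, D=5. D is better since 5 < 15.

D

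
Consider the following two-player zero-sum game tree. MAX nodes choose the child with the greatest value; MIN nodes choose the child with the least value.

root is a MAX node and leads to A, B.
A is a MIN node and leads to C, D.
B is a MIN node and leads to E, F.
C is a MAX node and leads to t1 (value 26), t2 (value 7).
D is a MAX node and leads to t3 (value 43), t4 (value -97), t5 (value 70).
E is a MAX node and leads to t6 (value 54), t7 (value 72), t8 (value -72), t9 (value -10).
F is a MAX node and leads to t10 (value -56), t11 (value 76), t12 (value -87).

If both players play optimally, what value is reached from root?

C (MAX): max(26, 7) = 26
D (MAX): max(43, -97, 70) = 70
A (MIN): min(26, 70) = 26
E (MAX): max(54, 72, -72, -10) = 72
F (MAX): max(-56, 76, -87) = 76
B (MIN): min(72, 76) = 72
root (MAX): max(26, 72) = 72

72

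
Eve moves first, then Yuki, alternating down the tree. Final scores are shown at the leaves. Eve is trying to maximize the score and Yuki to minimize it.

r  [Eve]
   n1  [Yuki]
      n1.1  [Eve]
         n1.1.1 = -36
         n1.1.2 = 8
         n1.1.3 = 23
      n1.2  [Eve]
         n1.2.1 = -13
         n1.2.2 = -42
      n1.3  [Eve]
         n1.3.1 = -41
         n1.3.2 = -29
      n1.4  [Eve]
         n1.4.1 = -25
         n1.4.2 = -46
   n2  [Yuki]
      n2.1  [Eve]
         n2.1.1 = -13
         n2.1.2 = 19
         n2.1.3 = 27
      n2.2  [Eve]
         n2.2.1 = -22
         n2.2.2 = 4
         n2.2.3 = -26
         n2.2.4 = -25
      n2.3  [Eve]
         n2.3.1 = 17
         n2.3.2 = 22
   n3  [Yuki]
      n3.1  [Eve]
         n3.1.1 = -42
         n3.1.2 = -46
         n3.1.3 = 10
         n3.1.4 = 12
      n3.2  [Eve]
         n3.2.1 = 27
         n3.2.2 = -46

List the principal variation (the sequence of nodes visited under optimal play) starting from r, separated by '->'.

r -> n3 -> n3.1 -> n3.1.4

n1.1 (Eve): max(-36, 8, 23) = 23
n1.2 (Eve): max(-13, -42) = -13
n1.3 (Eve): max(-41, -29) = -29
n1.4 (Eve): max(-25, -46) = -25
n1 (Yuki): min(23, -13, -29, -25) = -29
n2.1 (Eve): max(-13, 19, 27) = 27
n2.2 (Eve): max(-22, 4, -26, -25) = 4
n2.3 (Eve): max(17, 22) = 22
n2 (Yuki): min(27, 4, 22) = 4
n3.1 (Eve): max(-42, -46, 10, 12) = 12
n3.2 (Eve): max(27, -46) = 27
n3 (Yuki): min(12, 27) = 12
r (Eve): max(-29, 4, 12) = 12
At r, Eve picks n3 (highest: 12).
At n3, Yuki picks n3.1 (lowest: 12).
At n3.1, Eve picks n3.1.4 (highest: 12).
Terminal value 12.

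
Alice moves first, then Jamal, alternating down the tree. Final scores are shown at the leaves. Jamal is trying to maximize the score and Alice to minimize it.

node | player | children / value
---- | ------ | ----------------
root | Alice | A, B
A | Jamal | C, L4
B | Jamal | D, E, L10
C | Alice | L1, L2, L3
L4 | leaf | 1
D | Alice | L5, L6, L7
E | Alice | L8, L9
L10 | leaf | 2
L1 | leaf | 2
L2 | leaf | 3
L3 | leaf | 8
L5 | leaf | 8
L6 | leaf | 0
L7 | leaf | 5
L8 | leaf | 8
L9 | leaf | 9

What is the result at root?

2

C (Alice): min(2, 3, 8) = 2
A (Jamal): max(2, 1) = 2
D (Alice): min(8, 0, 5) = 0
E (Alice): min(8, 9) = 8
B (Jamal): max(0, 8, 2) = 8
root (Alice): min(2, 8) = 2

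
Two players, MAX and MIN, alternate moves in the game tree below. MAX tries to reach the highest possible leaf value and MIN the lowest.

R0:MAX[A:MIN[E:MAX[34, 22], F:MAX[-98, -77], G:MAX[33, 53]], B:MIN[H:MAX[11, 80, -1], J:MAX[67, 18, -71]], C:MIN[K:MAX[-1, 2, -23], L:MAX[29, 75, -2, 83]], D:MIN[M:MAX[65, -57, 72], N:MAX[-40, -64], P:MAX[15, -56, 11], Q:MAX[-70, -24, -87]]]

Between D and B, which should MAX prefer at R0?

B

M (MAX): max(65, -57, 72) = 72
N (MAX): max(-40, -64) = -40
P (MAX): max(15, -56, 11) = 15
Q (MAX): max(-70, -24, -87) = -24
D (MIN): min(72, -40, 15, -24) = -40
H (MAX): max(11, 80, -1) = 80
J (MAX): max(67, 18, -71) = 67
B (MIN): min(80, 67) = 67
MAX prefers the higher value; D=-40, B=67. B is better since 67 > -40.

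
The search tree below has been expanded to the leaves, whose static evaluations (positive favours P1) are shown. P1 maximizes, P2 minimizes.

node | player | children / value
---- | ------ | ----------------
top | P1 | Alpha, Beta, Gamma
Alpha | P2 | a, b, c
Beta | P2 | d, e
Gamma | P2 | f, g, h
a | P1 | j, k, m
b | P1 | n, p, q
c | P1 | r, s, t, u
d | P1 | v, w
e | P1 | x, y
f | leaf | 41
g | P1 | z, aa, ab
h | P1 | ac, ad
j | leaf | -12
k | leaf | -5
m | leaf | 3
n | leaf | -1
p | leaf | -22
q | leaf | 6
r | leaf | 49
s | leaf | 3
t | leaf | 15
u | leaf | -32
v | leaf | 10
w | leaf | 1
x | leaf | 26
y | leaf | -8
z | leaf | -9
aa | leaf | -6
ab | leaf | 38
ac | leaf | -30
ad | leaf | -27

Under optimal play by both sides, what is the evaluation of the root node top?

a (P1): max(-12, -5, 3) = 3
b (P1): max(-1, -22, 6) = 6
c (P1): max(49, 3, 15, -32) = 49
Alpha (P2): min(3, 6, 49) = 3
d (P1): max(10, 1) = 10
e (P1): max(26, -8) = 26
Beta (P2): min(10, 26) = 10
g (P1): max(-9, -6, 38) = 38
h (P1): max(-30, -27) = -27
Gamma (P2): min(41, 38, -27) = -27
top (P1): max(3, 10, -27) = 10

10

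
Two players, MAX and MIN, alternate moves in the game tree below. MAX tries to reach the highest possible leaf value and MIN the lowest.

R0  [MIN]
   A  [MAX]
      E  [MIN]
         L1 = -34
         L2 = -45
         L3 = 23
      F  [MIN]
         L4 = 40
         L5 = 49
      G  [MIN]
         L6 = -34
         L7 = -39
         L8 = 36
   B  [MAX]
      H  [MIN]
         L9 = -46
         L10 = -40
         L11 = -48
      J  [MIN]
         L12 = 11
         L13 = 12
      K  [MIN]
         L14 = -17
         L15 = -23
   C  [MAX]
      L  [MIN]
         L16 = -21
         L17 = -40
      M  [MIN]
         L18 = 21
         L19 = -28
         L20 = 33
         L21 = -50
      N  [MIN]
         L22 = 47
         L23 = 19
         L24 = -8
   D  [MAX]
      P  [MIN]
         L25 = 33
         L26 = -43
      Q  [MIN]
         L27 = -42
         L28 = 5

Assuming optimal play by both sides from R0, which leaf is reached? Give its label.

L27

E (MIN): min(-34, -45, 23) = -45
F (MIN): min(40, 49) = 40
G (MIN): min(-34, -39, 36) = -39
A (MAX): max(-45, 40, -39) = 40
H (MIN): min(-46, -40, -48) = -48
J (MIN): min(11, 12) = 11
K (MIN): min(-17, -23) = -23
B (MAX): max(-48, 11, -23) = 11
L (MIN): min(-21, -40) = -40
M (MIN): min(21, -28, 33, -50) = -50
N (MIN): min(47, 19, -8) = -8
C (MAX): max(-40, -50, -8) = -8
P (MIN): min(33, -43) = -43
Q (MIN): min(-42, 5) = -42
D (MAX): max(-43, -42) = -42
R0 (MIN): min(40, 11, -8, -42) = -42
At R0, MIN picks D (lowest: -42).
At D, MAX picks Q (highest: -42).
At Q, MIN picks L27 (lowest: -42).
Terminal value -42.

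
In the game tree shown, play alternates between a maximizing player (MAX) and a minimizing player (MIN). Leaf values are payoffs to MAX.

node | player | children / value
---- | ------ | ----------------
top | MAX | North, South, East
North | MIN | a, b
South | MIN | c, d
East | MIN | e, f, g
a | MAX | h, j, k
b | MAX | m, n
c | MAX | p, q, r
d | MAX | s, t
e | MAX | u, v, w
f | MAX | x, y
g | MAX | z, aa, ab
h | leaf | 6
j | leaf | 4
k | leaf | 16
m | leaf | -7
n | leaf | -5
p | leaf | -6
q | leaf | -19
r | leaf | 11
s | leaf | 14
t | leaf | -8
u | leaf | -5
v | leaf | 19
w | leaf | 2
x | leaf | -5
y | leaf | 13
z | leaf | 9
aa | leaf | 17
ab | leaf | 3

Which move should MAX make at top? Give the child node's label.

East

a (MAX): max(6, 4, 16) = 16
b (MAX): max(-7, -5) = -5
North (MIN): min(16, -5) = -5
c (MAX): max(-6, -19, 11) = 11
d (MAX): max(14, -8) = 14
South (MIN): min(11, 14) = 11
e (MAX): max(-5, 19, 2) = 19
f (MAX): max(-5, 13) = 13
g (MAX): max(9, 17, 3) = 17
East (MIN): min(19, 13, 17) = 13
top (MAX): max(-5, 11, 13) = 13
MAX at top wants the highest of {North=-5, South=11, East=13}, so chooses East.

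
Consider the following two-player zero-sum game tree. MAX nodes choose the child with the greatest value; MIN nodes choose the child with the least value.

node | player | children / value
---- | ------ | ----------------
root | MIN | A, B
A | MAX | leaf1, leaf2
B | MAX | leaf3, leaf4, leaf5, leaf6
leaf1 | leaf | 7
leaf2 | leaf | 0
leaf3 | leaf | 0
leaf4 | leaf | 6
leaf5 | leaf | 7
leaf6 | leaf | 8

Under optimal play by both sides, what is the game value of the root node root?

7

A (MAX): max(7, 0) = 7
B (MAX): max(0, 6, 7, 8) = 8
root (MIN): min(7, 8) = 7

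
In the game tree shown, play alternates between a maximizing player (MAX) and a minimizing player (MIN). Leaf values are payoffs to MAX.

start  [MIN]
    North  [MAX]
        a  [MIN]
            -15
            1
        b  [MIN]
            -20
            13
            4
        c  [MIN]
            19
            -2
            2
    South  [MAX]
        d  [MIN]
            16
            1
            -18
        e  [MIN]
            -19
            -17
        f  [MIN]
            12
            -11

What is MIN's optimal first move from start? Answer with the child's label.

South

a (MIN): min(-15, 1) = -15
b (MIN): min(-20, 13, 4) = -20
c (MIN): min(19, -2, 2) = -2
North (MAX): max(-15, -20, -2) = -2
d (MIN): min(16, 1, -18) = -18
e (MIN): min(-19, -17) = -19
f (MIN): min(12, -11) = -11
South (MAX): max(-18, -19, -11) = -11
start (MIN): min(-2, -11) = -11
MIN at start wants the lowest of {North=-2, South=-11}, so chooses South.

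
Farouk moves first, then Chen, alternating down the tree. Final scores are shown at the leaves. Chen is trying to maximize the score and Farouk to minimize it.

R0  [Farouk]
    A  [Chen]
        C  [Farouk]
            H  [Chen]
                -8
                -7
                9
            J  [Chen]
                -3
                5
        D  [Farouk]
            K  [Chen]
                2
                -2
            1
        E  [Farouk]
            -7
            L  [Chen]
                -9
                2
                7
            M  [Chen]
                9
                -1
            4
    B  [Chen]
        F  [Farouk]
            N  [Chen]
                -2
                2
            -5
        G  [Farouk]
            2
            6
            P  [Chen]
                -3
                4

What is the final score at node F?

N (Chen): max(-2, 2) = 2
F (Farouk): min(2, -5) = -5

-5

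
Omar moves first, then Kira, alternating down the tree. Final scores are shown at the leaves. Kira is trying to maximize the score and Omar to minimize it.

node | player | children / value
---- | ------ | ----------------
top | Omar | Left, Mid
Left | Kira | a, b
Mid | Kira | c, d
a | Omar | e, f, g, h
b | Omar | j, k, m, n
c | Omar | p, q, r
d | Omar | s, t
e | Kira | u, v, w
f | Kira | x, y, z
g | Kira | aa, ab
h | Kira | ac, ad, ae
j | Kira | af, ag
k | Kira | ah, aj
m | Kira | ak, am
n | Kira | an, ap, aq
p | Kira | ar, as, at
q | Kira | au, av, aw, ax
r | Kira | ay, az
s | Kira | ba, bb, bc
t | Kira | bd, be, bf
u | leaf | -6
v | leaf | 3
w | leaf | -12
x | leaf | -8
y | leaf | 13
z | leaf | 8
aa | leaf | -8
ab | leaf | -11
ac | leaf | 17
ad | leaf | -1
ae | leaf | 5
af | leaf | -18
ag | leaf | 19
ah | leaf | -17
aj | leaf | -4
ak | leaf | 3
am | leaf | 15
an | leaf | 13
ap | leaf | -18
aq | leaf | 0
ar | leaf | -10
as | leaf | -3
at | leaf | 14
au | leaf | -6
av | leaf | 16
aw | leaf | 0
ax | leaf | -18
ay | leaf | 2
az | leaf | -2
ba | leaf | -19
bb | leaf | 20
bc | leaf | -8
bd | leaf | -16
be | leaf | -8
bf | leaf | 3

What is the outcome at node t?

t (Kira): max(-16, -8, 3) = 3

3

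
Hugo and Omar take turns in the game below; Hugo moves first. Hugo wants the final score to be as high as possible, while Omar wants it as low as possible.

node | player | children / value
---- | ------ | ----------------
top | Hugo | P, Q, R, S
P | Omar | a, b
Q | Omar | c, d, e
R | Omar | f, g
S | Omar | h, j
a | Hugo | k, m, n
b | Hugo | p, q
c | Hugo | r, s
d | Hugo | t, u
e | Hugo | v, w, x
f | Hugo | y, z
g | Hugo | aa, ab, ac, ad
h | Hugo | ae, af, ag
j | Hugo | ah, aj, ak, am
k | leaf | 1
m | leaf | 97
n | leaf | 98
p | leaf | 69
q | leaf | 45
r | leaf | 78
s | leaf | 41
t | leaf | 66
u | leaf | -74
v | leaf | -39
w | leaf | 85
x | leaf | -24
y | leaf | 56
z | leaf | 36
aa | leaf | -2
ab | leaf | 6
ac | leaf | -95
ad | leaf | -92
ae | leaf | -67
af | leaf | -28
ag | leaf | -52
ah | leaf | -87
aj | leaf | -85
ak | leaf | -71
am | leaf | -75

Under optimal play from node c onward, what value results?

c (Hugo): max(78, 41) = 78

78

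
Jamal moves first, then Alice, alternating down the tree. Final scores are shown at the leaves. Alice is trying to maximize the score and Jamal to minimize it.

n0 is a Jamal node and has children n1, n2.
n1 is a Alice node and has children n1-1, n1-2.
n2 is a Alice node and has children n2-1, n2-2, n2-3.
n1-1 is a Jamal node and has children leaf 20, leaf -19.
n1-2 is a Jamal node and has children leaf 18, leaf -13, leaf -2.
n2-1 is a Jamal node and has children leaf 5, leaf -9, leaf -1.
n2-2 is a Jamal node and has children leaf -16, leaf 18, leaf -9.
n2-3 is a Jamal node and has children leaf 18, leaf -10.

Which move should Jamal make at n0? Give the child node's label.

n1

n1-1 (Jamal): min(20, -19) = -19
n1-2 (Jamal): min(18, -13, -2) = -13
n1 (Alice): max(-19, -13) = -13
n2-1 (Jamal): min(5, -9, -1) = -9
n2-2 (Jamal): min(-16, 18, -9) = -16
n2-3 (Jamal): min(18, -10) = -10
n2 (Alice): max(-9, -16, -10) = -9
n0 (Jamal): min(-13, -9) = -13
Jamal at n0 wants the lowest of {n1=-13, n2=-9}, so chooses n1.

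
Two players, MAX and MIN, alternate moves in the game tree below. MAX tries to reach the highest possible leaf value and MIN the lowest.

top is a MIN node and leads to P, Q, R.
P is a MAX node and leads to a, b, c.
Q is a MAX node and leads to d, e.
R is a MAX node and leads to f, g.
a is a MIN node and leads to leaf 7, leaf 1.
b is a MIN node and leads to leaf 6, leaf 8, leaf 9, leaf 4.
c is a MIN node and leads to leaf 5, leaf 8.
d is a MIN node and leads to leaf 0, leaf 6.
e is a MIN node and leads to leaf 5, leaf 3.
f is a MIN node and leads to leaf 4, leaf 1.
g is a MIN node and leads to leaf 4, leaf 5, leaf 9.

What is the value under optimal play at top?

a (MIN): min(7, 1) = 1
b (MIN): min(6, 8, 9, 4) = 4
c (MIN): min(5, 8) = 5
P (MAX): max(1, 4, 5) = 5
d (MIN): min(0, 6) = 0
e (MIN): min(5, 3) = 3
Q (MAX): max(0, 3) = 3
f (MIN): min(4, 1) = 1
g (MIN): min(4, 5, 9) = 4
R (MAX): max(1, 4) = 4
top (MIN): min(5, 3, 4) = 3

3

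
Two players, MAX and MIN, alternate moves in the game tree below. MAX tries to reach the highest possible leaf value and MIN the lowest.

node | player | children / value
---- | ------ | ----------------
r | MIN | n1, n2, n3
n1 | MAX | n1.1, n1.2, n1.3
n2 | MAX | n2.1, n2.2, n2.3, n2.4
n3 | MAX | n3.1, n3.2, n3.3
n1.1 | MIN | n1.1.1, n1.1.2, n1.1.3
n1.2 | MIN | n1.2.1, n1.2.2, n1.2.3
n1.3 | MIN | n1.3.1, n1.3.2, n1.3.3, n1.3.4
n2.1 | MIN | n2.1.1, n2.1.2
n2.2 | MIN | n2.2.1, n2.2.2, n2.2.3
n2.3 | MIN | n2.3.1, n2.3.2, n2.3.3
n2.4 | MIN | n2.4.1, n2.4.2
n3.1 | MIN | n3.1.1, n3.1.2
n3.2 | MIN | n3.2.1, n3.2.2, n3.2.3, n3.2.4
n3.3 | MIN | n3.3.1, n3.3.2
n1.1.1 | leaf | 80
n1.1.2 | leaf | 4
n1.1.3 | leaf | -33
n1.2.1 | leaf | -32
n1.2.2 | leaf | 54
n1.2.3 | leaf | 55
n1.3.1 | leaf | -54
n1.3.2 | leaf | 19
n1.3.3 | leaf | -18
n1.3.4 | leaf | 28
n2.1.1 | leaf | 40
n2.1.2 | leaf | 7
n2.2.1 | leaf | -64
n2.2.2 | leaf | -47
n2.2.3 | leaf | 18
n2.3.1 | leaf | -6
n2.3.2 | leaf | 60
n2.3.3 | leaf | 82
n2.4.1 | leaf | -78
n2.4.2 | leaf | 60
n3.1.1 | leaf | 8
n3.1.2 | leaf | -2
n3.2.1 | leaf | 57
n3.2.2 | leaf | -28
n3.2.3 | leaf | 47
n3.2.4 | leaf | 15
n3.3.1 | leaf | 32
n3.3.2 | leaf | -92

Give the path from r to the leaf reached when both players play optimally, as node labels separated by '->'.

r -> n1 -> n1.2 -> n1.2.1

n1.1 (MIN): min(80, 4, -33) = -33
n1.2 (MIN): min(-32, 54, 55) = -32
n1.3 (MIN): min(-54, 19, -18, 28) = -54
n1 (MAX): max(-33, -32, -54) = -32
n2.1 (MIN): min(40, 7) = 7
n2.2 (MIN): min(-64, -47, 18) = -64
n2.3 (MIN): min(-6, 60, 82) = -6
n2.4 (MIN): min(-78, 60) = -78
n2 (MAX): max(7, -64, -6, -78) = 7
n3.1 (MIN): min(8, -2) = -2
n3.2 (MIN): min(57, -28, 47, 15) = -28
n3.3 (MIN): min(32, -92) = -92
n3 (MAX): max(-2, -28, -92) = -2
r (MIN): min(-32, 7, -2) = -32
At r, MIN picks n1 (lowest: -32).
At n1, MAX picks n1.2 (highest: -32).
At n1.2, MIN picks n1.2.1 (lowest: -32).
Terminal value -32.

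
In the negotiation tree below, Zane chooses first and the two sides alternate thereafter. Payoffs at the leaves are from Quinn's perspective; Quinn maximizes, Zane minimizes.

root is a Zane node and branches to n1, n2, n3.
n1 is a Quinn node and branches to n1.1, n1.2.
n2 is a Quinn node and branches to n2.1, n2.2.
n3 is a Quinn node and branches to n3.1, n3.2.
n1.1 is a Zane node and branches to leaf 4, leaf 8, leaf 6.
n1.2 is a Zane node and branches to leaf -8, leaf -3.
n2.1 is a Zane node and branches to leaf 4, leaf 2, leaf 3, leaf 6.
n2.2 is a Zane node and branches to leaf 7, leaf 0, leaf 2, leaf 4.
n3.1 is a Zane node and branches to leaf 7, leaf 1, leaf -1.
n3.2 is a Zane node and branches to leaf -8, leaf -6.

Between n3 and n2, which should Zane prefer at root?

n3

n3.1 (Zane): min(7, 1, -1) = -1
n3.2 (Zane): min(-8, -6) = -8
n3 (Quinn): max(-1, -8) = -1
n2.1 (Zane): min(4, 2, 3, 6) = 2
n2.2 (Zane): min(7, 0, 2, 4) = 0
n2 (Quinn): max(2, 0) = 2
Zane prefers the lower value; n3=-1, n2=2. n3 is better since -1 < 2.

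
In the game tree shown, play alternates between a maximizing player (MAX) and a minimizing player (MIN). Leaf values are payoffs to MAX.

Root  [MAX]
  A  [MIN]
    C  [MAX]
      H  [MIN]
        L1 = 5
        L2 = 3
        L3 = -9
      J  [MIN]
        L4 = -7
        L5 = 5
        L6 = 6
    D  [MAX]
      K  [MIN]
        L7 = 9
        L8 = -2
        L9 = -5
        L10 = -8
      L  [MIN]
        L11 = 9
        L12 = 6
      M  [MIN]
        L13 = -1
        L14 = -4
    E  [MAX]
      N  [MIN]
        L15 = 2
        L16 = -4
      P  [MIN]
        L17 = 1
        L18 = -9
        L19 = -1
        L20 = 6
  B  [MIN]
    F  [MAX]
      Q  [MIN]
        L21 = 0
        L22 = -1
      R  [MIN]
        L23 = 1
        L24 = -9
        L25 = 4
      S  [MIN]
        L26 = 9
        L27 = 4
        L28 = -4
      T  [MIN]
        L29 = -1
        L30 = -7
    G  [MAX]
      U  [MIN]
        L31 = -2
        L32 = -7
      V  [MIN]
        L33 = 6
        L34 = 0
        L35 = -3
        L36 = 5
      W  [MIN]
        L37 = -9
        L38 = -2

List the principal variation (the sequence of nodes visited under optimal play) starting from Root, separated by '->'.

Root -> B -> G -> V -> L35

H (MIN): min(5, 3, -9) = -9
J (MIN): min(-7, 5, 6) = -7
C (MAX): max(-9, -7) = -7
K (MIN): min(9, -2, -5, -8) = -8
L (MIN): min(9, 6) = 6
M (MIN): min(-1, -4) = -4
D (MAX): max(-8, 6, -4) = 6
N (MIN): min(2, -4) = -4
P (MIN): min(1, -9, -1, 6) = -9
E (MAX): max(-4, -9) = -4
A (MIN): min(-7, 6, -4) = -7
Q (MIN): min(0, -1) = -1
R (MIN): min(1, -9, 4) = -9
S (MIN): min(9, 4, -4) = -4
T (MIN): min(-1, -7) = -7
F (MAX): max(-1, -9, -4, -7) = -1
U (MIN): min(-2, -7) = -7
V (MIN): min(6, 0, -3, 5) = -3
W (MIN): min(-9, -2) = -9
G (MAX): max(-7, -3, -9) = -3
B (MIN): min(-1, -3) = -3
Root (MAX): max(-7, -3) = -3
At Root, MAX picks B (highest: -3).
At B, MIN picks G (lowest: -3).
At G, MAX picks V (highest: -3).
At V, MIN picks L35 (lowest: -3).
Terminal value -3.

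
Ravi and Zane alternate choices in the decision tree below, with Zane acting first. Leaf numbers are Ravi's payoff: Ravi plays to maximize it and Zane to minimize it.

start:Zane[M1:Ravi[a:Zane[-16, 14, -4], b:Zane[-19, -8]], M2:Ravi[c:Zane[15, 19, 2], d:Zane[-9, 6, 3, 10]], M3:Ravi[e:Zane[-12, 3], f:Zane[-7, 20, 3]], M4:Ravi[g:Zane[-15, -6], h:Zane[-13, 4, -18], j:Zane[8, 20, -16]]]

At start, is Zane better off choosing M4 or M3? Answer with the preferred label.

M4

g (Zane): min(-15, -6) = -15
h (Zane): min(-13, 4, -18) = -18
j (Zane): min(8, 20, -16) = -16
M4 (Ravi): max(-15, -18, -16) = -15
e (Zane): min(-12, 3) = -12
f (Zane): min(-7, 20, 3) = -7
M3 (Ravi): max(-12, -7) = -7
Zane prefers the lower value; M4=-15, M3=-7. M4 is better since -15 < -7.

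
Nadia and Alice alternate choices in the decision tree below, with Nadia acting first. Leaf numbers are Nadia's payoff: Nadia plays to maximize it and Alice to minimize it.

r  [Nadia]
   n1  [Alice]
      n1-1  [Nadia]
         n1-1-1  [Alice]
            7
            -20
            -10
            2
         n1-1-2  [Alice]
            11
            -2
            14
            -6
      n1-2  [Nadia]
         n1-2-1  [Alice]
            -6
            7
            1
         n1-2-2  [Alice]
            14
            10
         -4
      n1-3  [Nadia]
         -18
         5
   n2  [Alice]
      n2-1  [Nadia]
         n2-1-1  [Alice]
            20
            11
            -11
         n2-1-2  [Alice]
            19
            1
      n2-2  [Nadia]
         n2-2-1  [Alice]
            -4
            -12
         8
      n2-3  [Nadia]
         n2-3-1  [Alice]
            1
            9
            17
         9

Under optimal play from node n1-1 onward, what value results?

n1-1-1 (Alice): min(7, -20, -10, 2) = -20
n1-1-2 (Alice): min(11, -2, 14, -6) = -6
n1-1 (Nadia): max(-20, -6) = -6

-6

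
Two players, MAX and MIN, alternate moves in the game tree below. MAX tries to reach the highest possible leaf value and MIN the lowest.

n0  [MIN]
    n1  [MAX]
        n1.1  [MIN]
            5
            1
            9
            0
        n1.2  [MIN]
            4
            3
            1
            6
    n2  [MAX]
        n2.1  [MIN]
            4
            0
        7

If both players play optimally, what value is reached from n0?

1

n1.1 (MIN): min(5, 1, 9, 0) = 0
n1.2 (MIN): min(4, 3, 1, 6) = 1
n1 (MAX): max(0, 1) = 1
n2.1 (MIN): min(4, 0) = 0
n2 (MAX): max(0, 7) = 7
n0 (MIN): min(1, 7) = 1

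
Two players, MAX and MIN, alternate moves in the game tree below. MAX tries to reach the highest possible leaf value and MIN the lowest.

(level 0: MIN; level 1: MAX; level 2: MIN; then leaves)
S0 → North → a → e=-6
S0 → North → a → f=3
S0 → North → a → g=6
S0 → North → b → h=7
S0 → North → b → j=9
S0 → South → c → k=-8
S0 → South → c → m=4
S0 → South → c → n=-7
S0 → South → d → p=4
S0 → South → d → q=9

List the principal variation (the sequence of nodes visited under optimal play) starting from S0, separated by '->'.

a (MIN): min(-6, 3, 6) = -6
b (MIN): min(7, 9) = 7
North (MAX): max(-6, 7) = 7
c (MIN): min(-8, 4, -7) = -8
d (MIN): min(4, 9) = 4
South (MAX): max(-8, 4) = 4
S0 (MIN): min(7, 4) = 4
At S0, MIN picks South (lowest: 4).
At South, MAX picks d (highest: 4).
At d, MIN picks p (lowest: 4).
Terminal value 4.

S0 -> South -> d -> p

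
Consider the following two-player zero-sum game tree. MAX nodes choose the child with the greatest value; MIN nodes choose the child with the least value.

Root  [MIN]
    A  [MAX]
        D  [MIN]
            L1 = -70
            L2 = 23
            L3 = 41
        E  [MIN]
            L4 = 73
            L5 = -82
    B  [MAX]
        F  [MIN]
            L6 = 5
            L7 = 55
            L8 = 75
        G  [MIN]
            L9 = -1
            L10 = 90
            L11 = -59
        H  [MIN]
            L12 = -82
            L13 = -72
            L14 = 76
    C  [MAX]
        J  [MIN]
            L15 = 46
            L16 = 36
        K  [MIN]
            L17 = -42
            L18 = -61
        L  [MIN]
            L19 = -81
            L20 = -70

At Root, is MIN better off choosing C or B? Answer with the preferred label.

B

J (MIN): min(46, 36) = 36
K (MIN): min(-42, -61) = -61
L (MIN): min(-81, -70) = -81
C (MAX): max(36, -61, -81) = 36
F (MIN): min(5, 55, 75) = 5
G (MIN): min(-1, 90, -59) = -59
H (MIN): min(-82, -72, 76) = -82
B (MAX): max(5, -59, -82) = 5
MIN prefers the lower value; C=36, B=5. B is better since 5 < 36.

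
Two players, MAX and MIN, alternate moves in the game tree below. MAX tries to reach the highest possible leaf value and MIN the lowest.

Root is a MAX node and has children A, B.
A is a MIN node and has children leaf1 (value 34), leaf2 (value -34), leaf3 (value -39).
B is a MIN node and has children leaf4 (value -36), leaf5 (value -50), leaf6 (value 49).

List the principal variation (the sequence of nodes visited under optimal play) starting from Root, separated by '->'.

A (MIN): min(34, -34, -39) = -39
B (MIN): min(-36, -50, 49) = -50
Root (MAX): max(-39, -50) = -39
At Root, MAX picks A (highest: -39).
At A, MIN picks leaf3 (lowest: -39).
Terminal value -39.

Root -> A -> leaf3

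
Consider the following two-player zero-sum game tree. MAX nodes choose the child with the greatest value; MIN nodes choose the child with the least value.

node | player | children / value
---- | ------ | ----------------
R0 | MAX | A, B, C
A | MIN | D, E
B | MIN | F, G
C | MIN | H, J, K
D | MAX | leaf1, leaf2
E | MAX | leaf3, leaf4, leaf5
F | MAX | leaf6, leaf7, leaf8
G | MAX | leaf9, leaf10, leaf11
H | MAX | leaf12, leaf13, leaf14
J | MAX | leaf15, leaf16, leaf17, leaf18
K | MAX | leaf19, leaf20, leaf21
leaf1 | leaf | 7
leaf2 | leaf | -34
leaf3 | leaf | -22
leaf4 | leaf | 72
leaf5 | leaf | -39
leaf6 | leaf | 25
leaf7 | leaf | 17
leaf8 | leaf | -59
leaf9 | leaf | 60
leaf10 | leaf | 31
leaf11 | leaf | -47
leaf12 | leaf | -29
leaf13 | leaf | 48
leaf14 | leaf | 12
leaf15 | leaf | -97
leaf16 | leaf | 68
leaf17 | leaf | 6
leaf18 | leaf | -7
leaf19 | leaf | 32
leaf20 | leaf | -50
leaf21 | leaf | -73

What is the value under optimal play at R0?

D (MAX): max(7, -34) = 7
E (MAX): max(-22, 72, -39) = 72
A (MIN): min(7, 72) = 7
F (MAX): max(25, 17, -59) = 25
G (MAX): max(60, 31, -47) = 60
B (MIN): min(25, 60) = 25
H (MAX): max(-29, 48, 12) = 48
J (MAX): max(-97, 68, 6, -7) = 68
K (MAX): max(32, -50, -73) = 32
C (MIN): min(48, 68, 32) = 32
R0 (MAX): max(7, 25, 32) = 32

32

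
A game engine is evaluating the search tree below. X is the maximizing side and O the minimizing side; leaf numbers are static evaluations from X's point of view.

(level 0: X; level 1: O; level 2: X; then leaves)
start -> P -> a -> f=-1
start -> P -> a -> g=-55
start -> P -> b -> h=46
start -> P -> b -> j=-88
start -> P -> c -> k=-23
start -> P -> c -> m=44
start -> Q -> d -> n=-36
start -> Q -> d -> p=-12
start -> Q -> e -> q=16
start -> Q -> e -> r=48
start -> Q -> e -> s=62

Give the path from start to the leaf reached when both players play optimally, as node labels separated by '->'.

start -> P -> a -> f

a (X): max(-1, -55) = -1
b (X): max(46, -88) = 46
c (X): max(-23, 44) = 44
P (O): min(-1, 46, 44) = -1
d (X): max(-36, -12) = -12
e (X): max(16, 48, 62) = 62
Q (O): min(-12, 62) = -12
start (X): max(-1, -12) = -1
At start, X picks P (highest: -1).
At P, O picks a (lowest: -1).
At a, X picks f (highest: -1).
Terminal value -1.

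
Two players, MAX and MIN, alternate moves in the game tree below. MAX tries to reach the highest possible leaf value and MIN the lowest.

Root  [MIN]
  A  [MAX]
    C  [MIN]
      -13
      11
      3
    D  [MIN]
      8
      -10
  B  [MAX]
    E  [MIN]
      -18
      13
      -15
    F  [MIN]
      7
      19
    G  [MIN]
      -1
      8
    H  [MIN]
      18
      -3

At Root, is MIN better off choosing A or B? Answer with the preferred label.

A

C (MIN): min(-13, 11, 3) = -13
D (MIN): min(8, -10) = -10
A (MAX): max(-13, -10) = -10
E (MIN): min(-18, 13, -15) = -18
F (MIN): min(7, 19) = 7
G (MIN): min(-1, 8) = -1
H (MIN): min(18, -3) = -3
B (MAX): max(-18, 7, -1, -3) = 7
MIN prefers the lower value; A=-10, B=7. A is better since -10 < 7.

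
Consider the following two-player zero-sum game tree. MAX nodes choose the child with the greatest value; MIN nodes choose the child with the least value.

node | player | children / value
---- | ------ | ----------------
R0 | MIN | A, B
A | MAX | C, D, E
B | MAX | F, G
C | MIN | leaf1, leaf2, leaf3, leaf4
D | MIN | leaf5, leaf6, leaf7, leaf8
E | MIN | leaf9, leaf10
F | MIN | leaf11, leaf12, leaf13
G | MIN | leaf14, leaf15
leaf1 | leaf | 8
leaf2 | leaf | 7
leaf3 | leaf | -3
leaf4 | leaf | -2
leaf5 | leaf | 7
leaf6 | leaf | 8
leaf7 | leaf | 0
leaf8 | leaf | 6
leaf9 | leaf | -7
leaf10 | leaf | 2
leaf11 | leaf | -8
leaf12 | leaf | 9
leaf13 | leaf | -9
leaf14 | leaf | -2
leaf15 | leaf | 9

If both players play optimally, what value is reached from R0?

C (MIN): min(8, 7, -3, -2) = -3
D (MIN): min(7, 8, 0, 6) = 0
E (MIN): min(-7, 2) = -7
A (MAX): max(-3, 0, -7) = 0
F (MIN): min(-8, 9, -9) = -9
G (MIN): min(-2, 9) = -2
B (MAX): max(-9, -2) = -2
R0 (MIN): min(0, -2) = -2

-2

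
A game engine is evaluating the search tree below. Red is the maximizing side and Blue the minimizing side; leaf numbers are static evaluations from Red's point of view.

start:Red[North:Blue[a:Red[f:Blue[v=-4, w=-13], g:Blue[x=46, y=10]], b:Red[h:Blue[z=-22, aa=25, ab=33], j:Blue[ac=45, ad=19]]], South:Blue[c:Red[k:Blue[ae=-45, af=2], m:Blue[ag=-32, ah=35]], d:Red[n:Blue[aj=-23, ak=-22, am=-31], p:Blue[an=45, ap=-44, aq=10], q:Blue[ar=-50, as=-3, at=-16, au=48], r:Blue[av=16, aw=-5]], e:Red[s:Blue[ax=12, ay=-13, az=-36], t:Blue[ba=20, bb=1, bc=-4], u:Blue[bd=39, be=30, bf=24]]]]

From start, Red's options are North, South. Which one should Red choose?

f (Blue): min(-4, -13) = -13
g (Blue): min(46, 10) = 10
a (Red): max(-13, 10) = 10
h (Blue): min(-22, 25, 33) = -22
j (Blue): min(45, 19) = 19
b (Red): max(-22, 19) = 19
North (Blue): min(10, 19) = 10
k (Blue): min(-45, 2) = -45
m (Blue): min(-32, 35) = -32
c (Red): max(-45, -32) = -32
n (Blue): min(-23, -22, -31) = -31
p (Blue): min(45, -44, 10) = -44
q (Blue): min(-50, -3, -16, 48) = -50
r (Blue): min(16, -5) = -5
d (Red): max(-31, -44, -50, -5) = -5
s (Blue): min(12, -13, -36) = -36
t (Blue): min(20, 1, -4) = -4
u (Blue): min(39, 30, 24) = 24
e (Red): max(-36, -4, 24) = 24
South (Blue): min(-32, -5, 24) = -32
start (Red): max(10, -32) = 10
Red at start wants the highest of {North=10, South=-32}, so chooses North.

North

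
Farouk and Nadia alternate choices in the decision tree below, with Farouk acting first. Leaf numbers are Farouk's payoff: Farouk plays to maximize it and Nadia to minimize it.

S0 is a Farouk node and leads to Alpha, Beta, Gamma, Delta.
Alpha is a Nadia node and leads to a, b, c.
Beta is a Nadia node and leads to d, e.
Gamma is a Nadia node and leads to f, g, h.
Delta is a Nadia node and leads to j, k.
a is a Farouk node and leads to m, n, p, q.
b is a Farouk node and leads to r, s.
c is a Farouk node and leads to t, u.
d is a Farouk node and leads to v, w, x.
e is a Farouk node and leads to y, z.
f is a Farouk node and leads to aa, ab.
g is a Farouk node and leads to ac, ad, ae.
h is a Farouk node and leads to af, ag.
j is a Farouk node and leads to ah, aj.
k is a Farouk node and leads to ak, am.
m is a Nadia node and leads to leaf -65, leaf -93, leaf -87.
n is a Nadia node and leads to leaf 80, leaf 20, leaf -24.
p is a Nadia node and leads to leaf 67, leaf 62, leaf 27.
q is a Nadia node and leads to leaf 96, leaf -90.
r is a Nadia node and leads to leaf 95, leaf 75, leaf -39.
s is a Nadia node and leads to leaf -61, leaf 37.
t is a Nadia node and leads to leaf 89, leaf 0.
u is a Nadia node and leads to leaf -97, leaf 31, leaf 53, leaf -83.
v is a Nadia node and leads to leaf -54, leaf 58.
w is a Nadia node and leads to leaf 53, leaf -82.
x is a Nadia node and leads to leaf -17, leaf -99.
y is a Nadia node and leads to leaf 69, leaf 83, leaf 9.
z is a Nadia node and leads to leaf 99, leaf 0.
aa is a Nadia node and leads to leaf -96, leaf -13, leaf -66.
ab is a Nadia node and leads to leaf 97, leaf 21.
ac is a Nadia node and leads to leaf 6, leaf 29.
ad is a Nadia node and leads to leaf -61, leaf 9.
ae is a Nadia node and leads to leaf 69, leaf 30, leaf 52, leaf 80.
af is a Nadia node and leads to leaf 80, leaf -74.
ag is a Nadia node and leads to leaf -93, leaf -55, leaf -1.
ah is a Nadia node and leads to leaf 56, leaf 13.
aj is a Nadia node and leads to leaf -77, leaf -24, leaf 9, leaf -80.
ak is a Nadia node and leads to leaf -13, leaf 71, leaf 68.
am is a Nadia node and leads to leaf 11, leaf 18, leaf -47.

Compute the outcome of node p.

27

p (Nadia): min(67, 62, 27) = 27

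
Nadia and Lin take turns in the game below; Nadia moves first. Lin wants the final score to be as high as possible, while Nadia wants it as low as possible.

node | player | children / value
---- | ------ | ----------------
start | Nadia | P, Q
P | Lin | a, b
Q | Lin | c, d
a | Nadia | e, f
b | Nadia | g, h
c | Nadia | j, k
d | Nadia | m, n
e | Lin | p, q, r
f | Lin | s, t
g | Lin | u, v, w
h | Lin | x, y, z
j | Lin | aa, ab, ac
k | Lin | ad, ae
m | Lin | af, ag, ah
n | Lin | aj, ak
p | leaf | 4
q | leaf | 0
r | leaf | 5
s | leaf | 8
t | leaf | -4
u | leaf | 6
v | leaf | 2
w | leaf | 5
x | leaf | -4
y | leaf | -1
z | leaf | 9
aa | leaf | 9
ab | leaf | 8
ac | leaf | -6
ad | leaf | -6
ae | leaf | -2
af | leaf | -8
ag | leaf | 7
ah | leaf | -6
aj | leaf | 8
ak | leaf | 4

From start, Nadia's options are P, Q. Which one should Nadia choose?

e (Lin): max(4, 0, 5) = 5
f (Lin): max(8, -4) = 8
a (Nadia): min(5, 8) = 5
g (Lin): max(6, 2, 5) = 6
h (Lin): max(-4, -1, 9) = 9
b (Nadia): min(6, 9) = 6
P (Lin): max(5, 6) = 6
j (Lin): max(9, 8, -6) = 9
k (Lin): max(-6, -2) = -2
c (Nadia): min(9, -2) = -2
m (Lin): max(-8, 7, -6) = 7
n (Lin): max(8, 4) = 8
d (Nadia): min(7, 8) = 7
Q (Lin): max(-2, 7) = 7
start (Nadia): min(6, 7) = 6
Nadia at start wants the lowest of {P=6, Q=7}, so chooses P.

P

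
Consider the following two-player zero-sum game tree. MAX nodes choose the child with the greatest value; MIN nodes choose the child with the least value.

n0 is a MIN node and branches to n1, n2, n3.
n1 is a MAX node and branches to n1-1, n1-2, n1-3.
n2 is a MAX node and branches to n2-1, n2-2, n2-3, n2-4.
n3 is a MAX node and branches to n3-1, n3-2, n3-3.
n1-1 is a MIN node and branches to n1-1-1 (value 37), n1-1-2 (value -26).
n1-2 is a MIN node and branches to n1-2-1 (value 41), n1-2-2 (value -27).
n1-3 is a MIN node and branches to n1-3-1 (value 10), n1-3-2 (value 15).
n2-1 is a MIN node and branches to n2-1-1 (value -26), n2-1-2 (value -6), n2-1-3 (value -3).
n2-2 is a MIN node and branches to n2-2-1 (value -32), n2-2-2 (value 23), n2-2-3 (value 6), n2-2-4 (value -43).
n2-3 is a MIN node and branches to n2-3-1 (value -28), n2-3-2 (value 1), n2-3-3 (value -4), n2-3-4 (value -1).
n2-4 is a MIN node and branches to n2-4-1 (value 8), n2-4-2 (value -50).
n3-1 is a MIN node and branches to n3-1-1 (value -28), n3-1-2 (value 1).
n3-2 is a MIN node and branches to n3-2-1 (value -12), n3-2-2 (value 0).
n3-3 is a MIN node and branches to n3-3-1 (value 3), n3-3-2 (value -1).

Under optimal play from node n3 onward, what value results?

-1

n3-1 (MIN): min(-28, 1) = -28
n3-2 (MIN): min(-12, 0) = -12
n3-3 (MIN): min(3, -1) = -1
n3 (MAX): max(-28, -12, -1) = -1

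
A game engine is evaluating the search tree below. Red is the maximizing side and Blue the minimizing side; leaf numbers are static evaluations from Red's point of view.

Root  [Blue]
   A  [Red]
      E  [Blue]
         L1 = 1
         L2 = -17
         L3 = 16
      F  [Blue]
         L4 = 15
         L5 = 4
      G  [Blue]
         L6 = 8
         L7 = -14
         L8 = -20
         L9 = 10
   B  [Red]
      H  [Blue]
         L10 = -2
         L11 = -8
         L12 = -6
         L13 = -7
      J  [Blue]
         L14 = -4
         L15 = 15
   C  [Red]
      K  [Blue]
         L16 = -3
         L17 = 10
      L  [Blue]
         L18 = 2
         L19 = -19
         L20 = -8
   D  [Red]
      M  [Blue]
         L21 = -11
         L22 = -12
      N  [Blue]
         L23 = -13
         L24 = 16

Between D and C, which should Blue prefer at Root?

D

M (Blue): min(-11, -12) = -12
N (Blue): min(-13, 16) = -13
D (Red): max(-12, -13) = -12
K (Blue): min(-3, 10) = -3
L (Blue): min(2, -19, -8) = -19
C (Red): max(-3, -19) = -3
Blue prefers the lower value; D=-12, C=-3. D is better since -12 < -3.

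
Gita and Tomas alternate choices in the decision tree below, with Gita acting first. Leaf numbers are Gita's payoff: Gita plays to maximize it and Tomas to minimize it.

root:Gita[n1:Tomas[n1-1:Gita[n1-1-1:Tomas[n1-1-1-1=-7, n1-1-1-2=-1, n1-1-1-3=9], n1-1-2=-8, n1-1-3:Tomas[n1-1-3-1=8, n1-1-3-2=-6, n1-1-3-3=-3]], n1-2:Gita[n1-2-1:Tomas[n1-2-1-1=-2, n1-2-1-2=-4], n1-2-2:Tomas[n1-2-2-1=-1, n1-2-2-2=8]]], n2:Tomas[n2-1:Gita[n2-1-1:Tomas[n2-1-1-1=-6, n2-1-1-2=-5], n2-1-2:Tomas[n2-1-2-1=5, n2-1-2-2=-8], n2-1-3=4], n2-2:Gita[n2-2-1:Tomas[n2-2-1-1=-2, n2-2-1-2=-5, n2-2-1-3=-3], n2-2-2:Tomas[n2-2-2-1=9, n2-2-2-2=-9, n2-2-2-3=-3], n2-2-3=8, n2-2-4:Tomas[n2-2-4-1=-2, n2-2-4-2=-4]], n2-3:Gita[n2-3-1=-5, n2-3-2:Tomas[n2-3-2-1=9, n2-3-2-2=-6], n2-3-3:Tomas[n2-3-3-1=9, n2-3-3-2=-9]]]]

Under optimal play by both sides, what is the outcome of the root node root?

n1-1-1 (Tomas): min(-7, -1, 9) = -7
n1-1-3 (Tomas): min(8, -6, -3) = -6
n1-1 (Gita): max(-7, -8, -6) = -6
n1-2-1 (Tomas): min(-2, -4) = -4
n1-2-2 (Tomas): min(-1, 8) = -1
n1-2 (Gita): max(-4, -1) = -1
n1 (Tomas): min(-6, -1) = -6
n2-1-1 (Tomas): min(-6, -5) = -6
n2-1-2 (Tomas): min(5, -8) = -8
n2-1 (Gita): max(-6, -8, 4) = 4
n2-2-1 (Tomas): min(-2, -5, -3) = -5
n2-2-2 (Tomas): min(9, -9, -3) = -9
n2-2-4 (Tomas): min(-2, -4) = -4
n2-2 (Gita): max(-5, -9, 8, -4) = 8
n2-3-2 (Tomas): min(9, -6) = -6
n2-3-3 (Tomas): min(9, -9) = -9
n2-3 (Gita): max(-5, -6, -9) = -5
n2 (Tomas): min(4, 8, -5) = -5
root (Gita): max(-6, -5) = -5

-5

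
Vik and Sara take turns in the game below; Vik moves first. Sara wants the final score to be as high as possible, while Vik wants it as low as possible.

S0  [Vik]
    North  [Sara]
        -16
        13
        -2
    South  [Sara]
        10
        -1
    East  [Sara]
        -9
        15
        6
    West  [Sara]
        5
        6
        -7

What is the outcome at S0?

North (Sara): max(-16, 13, -2) = 13
South (Sara): max(10, -1) = 10
East (Sara): max(-9, 15, 6) = 15
West (Sara): max(5, 6, -7) = 6
S0 (Vik): min(13, 10, 15, 6) = 6

6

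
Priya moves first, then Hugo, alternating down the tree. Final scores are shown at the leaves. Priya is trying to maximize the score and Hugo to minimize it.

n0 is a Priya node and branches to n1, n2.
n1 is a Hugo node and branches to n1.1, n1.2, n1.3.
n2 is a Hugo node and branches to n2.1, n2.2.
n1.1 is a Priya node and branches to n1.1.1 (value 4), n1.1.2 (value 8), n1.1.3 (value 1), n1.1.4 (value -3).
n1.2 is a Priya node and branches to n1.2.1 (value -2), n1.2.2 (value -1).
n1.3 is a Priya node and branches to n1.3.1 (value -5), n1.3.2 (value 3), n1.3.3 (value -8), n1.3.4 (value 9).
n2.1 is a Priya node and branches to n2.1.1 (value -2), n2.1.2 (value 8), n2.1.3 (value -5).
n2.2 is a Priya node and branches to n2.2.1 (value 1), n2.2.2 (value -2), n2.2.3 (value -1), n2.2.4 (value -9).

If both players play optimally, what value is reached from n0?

1

n1.1 (Priya): max(4, 8, 1, -3) = 8
n1.2 (Priya): max(-2, -1) = -1
n1.3 (Priya): max(-5, 3, -8, 9) = 9
n1 (Hugo): min(8, -1, 9) = -1
n2.1 (Priya): max(-2, 8, -5) = 8
n2.2 (Priya): max(1, -2, -1, -9) = 1
n2 (Hugo): min(8, 1) = 1
n0 (Priya): max(-1, 1) = 1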